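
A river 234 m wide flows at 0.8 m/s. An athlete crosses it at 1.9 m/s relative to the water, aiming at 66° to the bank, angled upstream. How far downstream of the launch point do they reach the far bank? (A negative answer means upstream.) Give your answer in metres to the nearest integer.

4 m

Perpendicular speed = 1.736 m/s; crossing time = 234 / 1.736 = 134.813 s.
Net downstream speed = 0.027 m/s.
Drift = 0.027 × 134.813 = 3.667 m (downstream).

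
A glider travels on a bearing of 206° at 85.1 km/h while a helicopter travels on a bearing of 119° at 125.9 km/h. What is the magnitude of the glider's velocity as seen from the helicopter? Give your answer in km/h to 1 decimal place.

Taking east as x and north as y: glider velocity = (-37.305, -76.487) km/h; helicopter velocity = (110.115, -61.038) km/h.
Velocity of glider relative to helicopter = (-37.305, -76.487) − (110.115, -61.038) = (-147.420, -15.450) km/h.
Magnitude = |(-147.420, -15.450)| = 148.227 km/h.

148.2 km/h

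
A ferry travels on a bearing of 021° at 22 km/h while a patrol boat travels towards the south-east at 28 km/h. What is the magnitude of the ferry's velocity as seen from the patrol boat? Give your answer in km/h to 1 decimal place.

42.1 km/h

Taking east as x and north as y: ferry velocity = (7.884, 20.539) km/h; patrol boat velocity = (19.799, -19.799) km/h.
Velocity of ferry relative to patrol boat = (7.884, 20.539) − (19.799, -19.799) = (-11.915, 40.338) km/h.
Magnitude = |(-11.915, 40.338)| = 42.061 km/h.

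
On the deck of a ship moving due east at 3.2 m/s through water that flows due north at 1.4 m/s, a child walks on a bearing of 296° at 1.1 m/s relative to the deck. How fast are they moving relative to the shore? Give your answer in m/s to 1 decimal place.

In east/north components (m/s): child relative to ship = (-0.989, 0.482); ship relative to water = (3.200, 0.000); water relative to ground = (0.000, 1.400).
Sum = (2.211, 1.882) m/s.
Speed = |(2.211, 1.882)| = 2.904 m/s.

2.9 m/s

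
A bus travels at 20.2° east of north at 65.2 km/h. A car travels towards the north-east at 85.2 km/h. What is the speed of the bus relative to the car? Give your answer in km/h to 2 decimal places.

37.74 km/h

Taking east as x and north as y: bus velocity = (22.513, 61.190) km/h; car velocity = (60.245, 60.245) km/h.
Velocity of bus relative to car = (22.513, 61.190) − (60.245, 60.245) = (-37.732, 0.944) km/h.
Magnitude = |(-37.732, 0.944)| = 37.744 km/h.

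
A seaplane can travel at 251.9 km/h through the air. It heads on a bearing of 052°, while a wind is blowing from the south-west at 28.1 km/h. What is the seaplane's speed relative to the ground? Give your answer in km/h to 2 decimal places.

279.81 km/h

Taking east as x and north as y: velocity relative to the air = (198.500, 155.085) km/h; the air relative to ground = (19.870, 19.870) km/h.
Velocity relative to ground = (198.500, 155.085) + (19.870, 19.870) = (218.370, 174.955) km/h.
Speed = |(218.370, 174.955)| = 279.812 km/h.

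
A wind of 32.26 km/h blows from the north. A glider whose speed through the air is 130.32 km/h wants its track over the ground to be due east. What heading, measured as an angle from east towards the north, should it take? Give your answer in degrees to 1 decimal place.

14.3°

The wind pushes perpendicular to the desired track; the heading must have a component into the wind equal to 32.26 km/h: 130.32 sin θ = 32.26.
sin θ = 0.2475, so θ = 14.332°.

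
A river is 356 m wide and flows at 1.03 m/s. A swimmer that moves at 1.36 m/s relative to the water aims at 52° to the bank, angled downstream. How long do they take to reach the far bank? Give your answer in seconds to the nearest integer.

332 s

The component of the swimmer's velocity perpendicular to the bank is 1.36 × sin 52° = 1.072 m/s.
The current is parallel to the bank, so it does not affect the crossing time.
Time = 356 / 1.072 = 332.184 s.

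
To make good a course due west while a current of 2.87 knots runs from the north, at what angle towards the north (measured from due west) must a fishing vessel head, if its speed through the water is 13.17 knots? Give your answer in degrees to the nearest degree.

The current pushes perpendicular to the desired track; the heading must have a component into the current equal to 2.87 knots: 13.17 sin θ = 2.87.
sin θ = 0.2179, so θ = 12.587°.

13°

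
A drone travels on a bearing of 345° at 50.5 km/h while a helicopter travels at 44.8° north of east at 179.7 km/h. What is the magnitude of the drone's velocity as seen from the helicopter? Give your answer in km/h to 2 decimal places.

Taking east as x and north as y: drone velocity = (-13.070, 48.779) km/h; helicopter velocity = (127.510, 126.623) km/h.
Velocity of drone relative to helicopter = (-13.070, 48.779) − (127.510, 126.623) = (-140.580, -77.844) km/h.
Magnitude = |(-140.580, -77.844)| = 160.694 km/h.

160.69 km/h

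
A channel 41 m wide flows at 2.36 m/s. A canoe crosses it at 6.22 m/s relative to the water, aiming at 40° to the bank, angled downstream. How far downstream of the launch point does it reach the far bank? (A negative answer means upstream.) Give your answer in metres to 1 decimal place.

73.1 m

Perpendicular speed = 3.998 m/s; crossing time = 41 / 3.998 = 10.255 s.
Net downstream speed = 7.125 m/s.
Drift = 7.125 × 10.255 = 73.063 m (downstream).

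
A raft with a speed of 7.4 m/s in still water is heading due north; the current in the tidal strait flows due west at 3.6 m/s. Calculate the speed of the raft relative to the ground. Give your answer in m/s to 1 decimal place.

8.2 m/s

Taking east as x and north as y: velocity relative to the water = (0.000, 7.400) m/s; the water relative to ground = (-3.600, 0.000) m/s.
Velocity relative to ground = (0.000, 7.400) + (-3.600, 0.000) = (-3.600, 7.400) m/s.
Speed = |(-3.600, 7.400)| = 8.229 m/s.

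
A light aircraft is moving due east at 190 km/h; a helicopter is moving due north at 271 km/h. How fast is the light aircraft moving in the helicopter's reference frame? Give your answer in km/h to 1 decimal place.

331.0 km/h

Taking east as x and north as y: light aircraft velocity = (190.000, 0.000) km/h; helicopter velocity = (0.000, 271.000) km/h.
Velocity of light aircraft relative to helicopter = (190.000, 0.000) − (0.000, 271.000) = (190.000, -271.000) km/h.
Magnitude = |(190.000, -271.000)| = 330.970 km/h.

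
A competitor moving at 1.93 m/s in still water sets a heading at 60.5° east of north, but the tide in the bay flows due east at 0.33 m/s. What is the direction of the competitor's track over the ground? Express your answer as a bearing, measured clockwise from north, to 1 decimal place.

Taking east as x and north as y: velocity relative to the water = (1.680, 0.950) m/s; the water relative to ground = (0.330, 0.000) m/s.
Velocity relative to ground = (1.680, 0.950) + (0.330, 0.000) = (2.010, 0.950) m/s.
Bearing = atan2(2.01, 0.95) = 64.69° clockwise from north.

064.7°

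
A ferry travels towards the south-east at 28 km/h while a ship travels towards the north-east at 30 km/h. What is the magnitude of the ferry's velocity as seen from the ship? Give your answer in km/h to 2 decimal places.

Taking east as x and north as y: ferry velocity = (19.799, -19.799) km/h; ship velocity = (21.213, 21.213) km/h.
Velocity of ferry relative to ship = (19.799, -19.799) − (21.213, 21.213) = (-1.414, -41.012) km/h.
Magnitude = |(-1.414, -41.012)| = 41.037 km/h.

41.04 km/h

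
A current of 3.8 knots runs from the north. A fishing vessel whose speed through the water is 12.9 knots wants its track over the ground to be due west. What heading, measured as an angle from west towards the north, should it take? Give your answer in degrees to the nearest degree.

The current pushes perpendicular to the desired track; the heading must have a component into the current equal to 3.8 knots: 12.9 sin θ = 3.8.
sin θ = 0.2946, so θ = 17.132°.

17°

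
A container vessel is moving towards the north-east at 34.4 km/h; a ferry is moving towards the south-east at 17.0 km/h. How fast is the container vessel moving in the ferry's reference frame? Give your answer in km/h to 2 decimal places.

38.37 km/h

Taking east as x and north as y: container vessel velocity = (24.324, 24.324) km/h; ferry velocity = (12.021, -12.021) km/h.
Velocity of container vessel relative to ferry = (24.324, 24.324) − (12.021, -12.021) = (12.304, 36.345) km/h.
Magnitude = |(12.304, 36.345)| = 38.371 km/h.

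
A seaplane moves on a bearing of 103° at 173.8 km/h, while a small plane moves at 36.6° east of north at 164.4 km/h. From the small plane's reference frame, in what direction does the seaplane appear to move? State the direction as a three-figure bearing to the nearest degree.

157°

Taking east as x and north as y: seaplane velocity = (169.346, -39.096) km/h; small plane velocity = (98.019, 131.983) km/h.
Velocity of seaplane relative to small plane = (169.346, -39.096) − (98.019, 131.983) = (71.326, -171.080) km/h.
Bearing = atan2(71.33, -171.08) = 157.37° clockwise from north.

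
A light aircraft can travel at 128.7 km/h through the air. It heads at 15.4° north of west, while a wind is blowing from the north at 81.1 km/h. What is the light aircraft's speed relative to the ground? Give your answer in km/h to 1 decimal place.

Taking east as x and north as y: velocity relative to the air = (-124.079, 34.177) km/h; the air relative to ground = (0.000, -81.100) km/h.
Velocity relative to ground = (-124.079, 34.177) + (0.000, -81.100) = (-124.079, -46.923) km/h.
Speed = |(-124.079, -46.923)| = 132.655 km/h.

132.7 km/h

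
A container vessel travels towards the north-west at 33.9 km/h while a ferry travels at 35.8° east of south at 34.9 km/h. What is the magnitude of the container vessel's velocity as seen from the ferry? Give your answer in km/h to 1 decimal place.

68.6 km/h

Taking east as x and north as y: container vessel velocity = (-23.971, 23.971) km/h; ferry velocity = (20.415, -28.306) km/h.
Velocity of container vessel relative to ferry = (-23.971, 23.971) − (20.415, -28.306) = (-44.386, 52.277) km/h.
Magnitude = |(-44.386, 52.277)| = 68.578 km/h.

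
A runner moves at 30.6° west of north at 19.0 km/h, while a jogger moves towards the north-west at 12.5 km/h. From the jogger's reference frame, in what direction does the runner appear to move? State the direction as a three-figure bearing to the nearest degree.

Taking east as x and north as y: runner velocity = (-9.672, 16.354) km/h; jogger velocity = (-8.839, 8.839) km/h.
Velocity of runner relative to jogger = (-9.672, 16.354) − (-8.839, 8.839) = (-0.833, 7.515) km/h.
Bearing = atan2(-0.83, 7.52) = 353.68° clockwise from north.

354°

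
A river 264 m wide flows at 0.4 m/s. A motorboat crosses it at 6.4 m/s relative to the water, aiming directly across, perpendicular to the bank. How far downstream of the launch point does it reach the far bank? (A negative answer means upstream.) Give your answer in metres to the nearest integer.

17 m

Perpendicular speed = 6.400 m/s; crossing time = 264 / 6.400 = 41.250 s.
Net downstream speed = 0.400 m/s.
Drift = 0.400 × 41.250 = 16.500 m (downstream).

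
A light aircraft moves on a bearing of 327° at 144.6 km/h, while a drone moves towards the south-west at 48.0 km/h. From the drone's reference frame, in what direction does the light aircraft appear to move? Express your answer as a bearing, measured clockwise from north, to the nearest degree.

344°

Taking east as x and north as y: light aircraft velocity = (-78.755, 121.272) km/h; drone velocity = (-33.941, -33.941) km/h.
Velocity of light aircraft relative to drone = (-78.755, 121.272) − (-33.941, -33.941) = (-44.814, 155.213) km/h.
Bearing = atan2(-44.81, 155.21) = 343.90° clockwise from north.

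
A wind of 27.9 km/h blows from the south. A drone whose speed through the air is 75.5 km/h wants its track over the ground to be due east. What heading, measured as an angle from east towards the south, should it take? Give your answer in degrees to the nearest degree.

22°

The wind pushes perpendicular to the desired track; the heading must have a component into the wind equal to 27.9 km/h: 75.5 sin θ = 27.9.
sin θ = 0.3695, so θ = 21.687°.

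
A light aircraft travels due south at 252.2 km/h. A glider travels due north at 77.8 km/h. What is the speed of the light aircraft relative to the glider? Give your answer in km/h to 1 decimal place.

330.0 km/h

Taking east as x and north as y: light aircraft velocity = (0.000, -252.200) km/h; glider velocity = (0.000, 77.800) km/h.
Velocity of light aircraft relative to glider = (0.000, -252.200) − (0.000, 77.800) = (0.000, -330.000) km/h.
Magnitude = |(0.000, -330.000)| = 330.000 km/h.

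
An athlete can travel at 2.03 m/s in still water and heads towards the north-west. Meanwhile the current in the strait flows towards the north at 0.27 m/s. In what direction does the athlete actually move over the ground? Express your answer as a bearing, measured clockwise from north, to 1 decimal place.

319.9°

Taking east as x and north as y: velocity relative to the water = (-1.435, 1.435) m/s; the water relative to ground = (0.000, 0.270) m/s.
Velocity relative to ground = (-1.435, 1.435) + (0.000, 0.270) = (-1.435, 1.705) m/s.
Bearing = atan2(-1.44, 1.71) = 319.91° clockwise from north.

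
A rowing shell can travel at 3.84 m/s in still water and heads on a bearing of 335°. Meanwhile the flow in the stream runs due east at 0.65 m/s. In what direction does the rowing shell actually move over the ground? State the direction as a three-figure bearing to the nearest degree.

344°

Taking east as x and north as y: velocity relative to the water = (-1.623, 3.480) m/s; the water relative to ground = (0.650, 0.000) m/s.
Velocity relative to ground = (-1.623, 3.480) + (0.650, 0.000) = (-0.973, 3.480) m/s.
Bearing = atan2(-0.97, 3.48) = 344.38° clockwise from north.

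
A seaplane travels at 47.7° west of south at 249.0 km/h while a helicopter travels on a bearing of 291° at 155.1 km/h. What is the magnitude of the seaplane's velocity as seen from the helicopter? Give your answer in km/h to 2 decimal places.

Taking east as x and north as y: seaplane velocity = (-184.168, -167.580) km/h; helicopter velocity = (-144.798, 55.583) km/h.
Velocity of seaplane relative to helicopter = (-184.168, -167.580) − (-144.798, 55.583) = (-39.370, -223.163) km/h.
Magnitude = |(-39.370, -223.163)| = 226.609 km/h.

226.61 km/h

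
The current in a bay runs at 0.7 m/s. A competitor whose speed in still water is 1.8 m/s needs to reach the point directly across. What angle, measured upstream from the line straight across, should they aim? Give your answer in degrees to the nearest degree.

23°

To cancel the current, the upstream component of the competitor's velocity must equal the flow: 1.8 sin θ = 0.7.
sin θ = 0.7 / 1.8 = 0.3889.
θ = arcsin(0.3889) = 22.885°.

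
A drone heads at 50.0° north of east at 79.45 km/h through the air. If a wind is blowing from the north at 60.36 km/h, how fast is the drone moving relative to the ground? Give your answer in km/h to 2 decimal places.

Taking east as x and north as y: velocity relative to the air = (51.069, 60.862) km/h; the air relative to ground = (0.000, -60.360) km/h.
Velocity relative to ground = (51.069, 60.862) + (0.000, -60.360) = (51.069, 0.502) km/h.
Speed = |(51.069, 0.502)| = 51.072 km/h.

51.07 km/h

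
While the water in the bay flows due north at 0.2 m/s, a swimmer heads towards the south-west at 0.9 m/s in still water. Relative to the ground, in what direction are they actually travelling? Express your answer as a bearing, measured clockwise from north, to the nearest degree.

236°

Taking east as x and north as y: velocity relative to the water = (-0.636, -0.636) m/s; the water relative to ground = (0.000, 0.200) m/s.
Velocity relative to ground = (-0.636, -0.636) + (0.000, 0.200) = (-0.636, -0.436) m/s.
Bearing = atan2(-0.64, -0.44) = 235.56° clockwise from north.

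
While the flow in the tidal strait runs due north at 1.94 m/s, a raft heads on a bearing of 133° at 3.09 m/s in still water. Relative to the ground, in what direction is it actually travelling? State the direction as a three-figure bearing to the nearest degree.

094°

Taking east as x and north as y: velocity relative to the water = (2.260, -2.107) m/s; the water relative to ground = (0.000, 1.940) m/s.
Velocity relative to ground = (2.260, -2.107) + (0.000, 1.940) = (2.260, -0.167) m/s.
Bearing = atan2(2.26, -0.17) = 94.24° clockwise from north.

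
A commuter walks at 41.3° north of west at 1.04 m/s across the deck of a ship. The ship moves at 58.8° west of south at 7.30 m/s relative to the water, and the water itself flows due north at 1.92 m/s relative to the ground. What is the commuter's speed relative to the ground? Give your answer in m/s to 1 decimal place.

In east/north components (m/s): commuter relative to ship = (-0.781, 0.686); ship relative to water = (-6.244, -3.782); water relative to ground = (0.000, 1.920).
Sum = (-7.025, -1.175) m/s.
Speed = |(-7.025, -1.175)| = 7.123 m/s.

7.1 m/s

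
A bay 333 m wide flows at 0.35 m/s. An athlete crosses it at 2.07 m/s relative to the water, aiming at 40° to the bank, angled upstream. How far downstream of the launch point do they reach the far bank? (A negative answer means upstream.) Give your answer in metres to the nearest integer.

Perpendicular speed = 1.331 m/s; crossing time = 333 / 1.331 = 250.269 s.
Net downstream speed = -1.236 m/s.
Drift = -1.236 × 250.269 = -309.260 m (upstream).

-309 m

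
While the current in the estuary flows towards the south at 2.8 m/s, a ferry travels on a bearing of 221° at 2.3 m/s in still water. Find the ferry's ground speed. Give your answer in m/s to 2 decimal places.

Taking east as x and north as y: velocity relative to the water = (-1.509, -1.736) m/s; the water relative to ground = (0.000, -2.800) m/s.
Velocity relative to ground = (-1.509, -1.736) + (0.000, -2.800) = (-1.509, -4.536) m/s.
Speed = |(-1.509, -4.536)| = 4.780 m/s.

4.78 m/s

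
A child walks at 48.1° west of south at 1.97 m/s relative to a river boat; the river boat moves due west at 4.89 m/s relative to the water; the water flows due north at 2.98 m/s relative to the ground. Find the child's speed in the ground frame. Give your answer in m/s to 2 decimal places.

6.57 m/s

In east/north components (m/s): child relative to river boat = (-1.466, -1.316); river boat relative to water = (-4.890, 0.000); water relative to ground = (0.000, 2.980).
Sum = (-6.356, 1.664) m/s.
Speed = |(-6.356, 1.664)| = 6.571 m/s.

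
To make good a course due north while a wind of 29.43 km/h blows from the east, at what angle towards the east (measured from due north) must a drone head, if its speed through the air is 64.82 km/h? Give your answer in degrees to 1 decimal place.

27.0°

The wind pushes perpendicular to the desired track; the heading must have a component into the wind equal to 29.43 km/h: 64.82 sin θ = 29.43.
sin θ = 0.4540, so θ = 27.002°.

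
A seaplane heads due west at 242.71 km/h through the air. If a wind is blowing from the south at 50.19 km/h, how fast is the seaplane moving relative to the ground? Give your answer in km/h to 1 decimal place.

247.8 km/h

Taking east as x and north as y: velocity relative to the air = (-242.710, 0.000) km/h; the air relative to ground = (0.000, 50.190) km/h.
Velocity relative to ground = (-242.710, 0.000) + (0.000, 50.190) = (-242.710, 50.190) km/h.
Speed = |(-242.710, 50.190)| = 247.845 km/h.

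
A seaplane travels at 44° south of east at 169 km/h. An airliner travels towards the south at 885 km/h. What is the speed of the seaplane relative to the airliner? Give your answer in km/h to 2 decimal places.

Taking east as x and north as y: seaplane velocity = (121.568, -117.397) km/h; airliner velocity = (0.000, -885.000) km/h.
Velocity of seaplane relative to airliner = (121.568, -117.397) − (0.000, -885.000) = (121.568, 767.603) km/h.
Magnitude = |(121.568, 767.603)| = 777.170 km/h.

777.17 km/h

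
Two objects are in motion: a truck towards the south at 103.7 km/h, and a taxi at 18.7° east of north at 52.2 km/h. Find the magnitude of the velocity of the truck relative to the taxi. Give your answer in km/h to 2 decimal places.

154.06 km/h

Taking east as x and north as y: truck velocity = (0.000, -103.700) km/h; taxi velocity = (16.736, 49.444) km/h.
Velocity of truck relative to taxi = (0.000, -103.700) − (16.736, 49.444) = (-16.736, -153.144) km/h.
Magnitude = |(-16.736, -153.144)| = 154.056 km/h.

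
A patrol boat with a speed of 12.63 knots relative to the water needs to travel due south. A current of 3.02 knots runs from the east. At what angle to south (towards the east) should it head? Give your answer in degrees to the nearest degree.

14°

The current pushes perpendicular to the desired track; the heading must have a component into the current equal to 3.02 knots: 12.63 sin θ = 3.02.
sin θ = 0.2391, so θ = 13.834°.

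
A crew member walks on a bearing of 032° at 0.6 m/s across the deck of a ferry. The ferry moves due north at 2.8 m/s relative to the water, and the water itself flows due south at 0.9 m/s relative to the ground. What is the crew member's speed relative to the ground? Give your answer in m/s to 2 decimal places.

2.43 m/s

In east/north components (m/s): crew member relative to ferry = (0.318, 0.509); ferry relative to water = (0.000, 2.800); water relative to ground = (0.000, -0.900).
Sum = (0.318, 2.409) m/s.
Speed = |(0.318, 2.409)| = 2.430 m/s.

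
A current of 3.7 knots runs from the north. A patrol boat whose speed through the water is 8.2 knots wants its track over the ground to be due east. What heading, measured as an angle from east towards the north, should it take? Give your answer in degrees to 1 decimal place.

The current pushes perpendicular to the desired track; the heading must have a component into the current equal to 3.7 knots: 8.2 sin θ = 3.7.
sin θ = 0.4512, so θ = 26.822°.

26.8°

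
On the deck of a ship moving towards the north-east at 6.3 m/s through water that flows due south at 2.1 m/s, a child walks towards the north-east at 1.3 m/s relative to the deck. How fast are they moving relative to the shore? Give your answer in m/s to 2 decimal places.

In east/north components (m/s): child relative to ship = (0.919, 0.919); ship relative to water = (4.455, 4.455); water relative to ground = (0.000, -2.100).
Sum = (5.374, 3.274) m/s.
Speed = |(5.374, 3.274)| = 6.293 m/s.

6.29 m/s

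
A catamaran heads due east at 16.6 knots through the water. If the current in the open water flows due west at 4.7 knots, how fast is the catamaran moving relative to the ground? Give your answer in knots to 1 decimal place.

Taking east as x and north as y: velocity relative to the water = (16.600, 0.000) knots; the water relative to ground = (-4.700, 0.000) knots.
Velocity relative to ground = (16.600, 0.000) + (-4.700, 0.000) = (11.900, 0.000) knots.
Speed = |(11.900, 0.000)| = 11.900 knots.

11.9 knots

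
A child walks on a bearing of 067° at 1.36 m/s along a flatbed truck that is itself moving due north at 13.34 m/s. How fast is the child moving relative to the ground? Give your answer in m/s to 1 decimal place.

13.9 m/s

Taking east as x and north as y: flatbed truck velocity = (0.000, 13.340) m/s; child velocity relative to flatbed truck = (1.252, 0.531) m/s.
Velocity relative to ground = (0.000, 13.340) + (1.252, 0.531) = (1.252, 13.871) m/s.
Speed = |(1.252, 13.871)| = 13.928 m/s.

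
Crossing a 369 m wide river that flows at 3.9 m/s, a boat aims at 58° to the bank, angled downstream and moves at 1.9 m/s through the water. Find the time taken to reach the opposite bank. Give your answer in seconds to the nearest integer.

The component of the boat's velocity perpendicular to the bank is 1.9 × sin 58° = 1.611 m/s.
The flow acts along the bank and has no component across it.
Time = 369 / 1.611 = 229.009 s.

229 s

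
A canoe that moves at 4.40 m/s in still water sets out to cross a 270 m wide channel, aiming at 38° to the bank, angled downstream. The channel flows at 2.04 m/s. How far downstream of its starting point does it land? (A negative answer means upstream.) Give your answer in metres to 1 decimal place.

Perpendicular speed = 2.709 m/s; crossing time = 270 / 2.709 = 99.671 s.
Net downstream speed = 5.507 m/s.
Drift = 5.507 × 99.671 = 548.913 m (downstream).

548.9 m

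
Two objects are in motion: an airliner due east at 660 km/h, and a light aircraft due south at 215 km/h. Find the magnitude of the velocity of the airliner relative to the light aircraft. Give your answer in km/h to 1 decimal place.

694.1 km/h

Taking east as x and north as y: airliner velocity = (660.000, 0.000) km/h; light aircraft velocity = (0.000, -215.000) km/h.
Velocity of airliner relative to light aircraft = (660.000, 0.000) − (0.000, -215.000) = (660.000, 215.000) km/h.
Magnitude = |(660.000, 215.000)| = 694.136 km/h.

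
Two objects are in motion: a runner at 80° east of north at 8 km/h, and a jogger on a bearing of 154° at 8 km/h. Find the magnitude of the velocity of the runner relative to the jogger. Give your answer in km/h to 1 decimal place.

9.6 km/h

Taking east as x and north as y: runner velocity = (7.878, 1.389) km/h; jogger velocity = (3.507, -7.190) km/h.
Velocity of runner relative to jogger = (7.878, 1.389) − (3.507, -7.190) = (4.371, 8.580) km/h.
Magnitude = |(4.371, 8.580)| = 9.629 km/h.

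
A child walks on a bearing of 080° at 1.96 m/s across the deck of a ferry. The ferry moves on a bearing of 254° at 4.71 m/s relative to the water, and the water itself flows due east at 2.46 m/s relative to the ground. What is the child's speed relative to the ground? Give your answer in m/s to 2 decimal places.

In east/north components (m/s): child relative to ferry = (1.930, 0.340); ferry relative to water = (-4.528, -1.298); water relative to ground = (2.460, 0.000).
Sum = (-0.137, -0.958) m/s.
Speed = |(-0.137, -0.958)| = 0.968 m/s.

0.97 m/s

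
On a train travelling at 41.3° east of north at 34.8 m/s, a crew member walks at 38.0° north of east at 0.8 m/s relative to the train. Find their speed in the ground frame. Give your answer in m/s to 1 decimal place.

35.6 m/s

Taking east as x and north as y: train velocity = (22.968, 26.144) m/s; crew member velocity relative to train = (0.630, 0.493) m/s.
Velocity relative to ground = (22.968, 26.144) + (0.630, 0.493) = (23.598, 26.637) m/s.
Speed = |(23.598, 26.637)| = 35.586 m/s.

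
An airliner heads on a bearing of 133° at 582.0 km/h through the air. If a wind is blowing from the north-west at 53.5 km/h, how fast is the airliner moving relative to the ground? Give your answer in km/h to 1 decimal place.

635.5 km/h

Taking east as x and north as y: velocity relative to the air = (425.648, -396.923) km/h; the air relative to ground = (37.830, -37.830) km/h.
Velocity relative to ground = (425.648, -396.923) + (37.830, -37.830) = (463.478, -434.753) km/h.
Speed = |(463.478, -434.753)| = 635.470 km/h.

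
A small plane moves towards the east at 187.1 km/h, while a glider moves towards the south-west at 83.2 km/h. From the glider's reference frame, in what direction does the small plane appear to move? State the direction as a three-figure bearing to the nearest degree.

077°

Taking east as x and north as y: small plane velocity = (187.100, 0.000) km/h; glider velocity = (-58.831, -58.831) km/h.
Velocity of small plane relative to glider = (187.100, 0.000) − (-58.831, -58.831) = (245.931, 58.831) km/h.
Bearing = atan2(245.93, 58.83) = 76.55° clockwise from north.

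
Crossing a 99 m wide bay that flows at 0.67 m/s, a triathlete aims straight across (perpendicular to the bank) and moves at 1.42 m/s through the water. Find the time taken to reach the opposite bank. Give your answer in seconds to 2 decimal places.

69.72 s

The component of the triathlete's velocity perpendicular to the bank is 1.42 m/s.
The current is parallel to the bank, so it does not affect the crossing time.
Time = 99 / 1.420 = 69.718 s.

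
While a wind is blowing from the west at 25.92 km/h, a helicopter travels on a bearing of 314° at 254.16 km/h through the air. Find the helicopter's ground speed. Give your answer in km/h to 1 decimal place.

236.2 km/h

Taking east as x and north as y: velocity relative to the air = (-182.827, 176.554) km/h; the air relative to ground = (25.920, 0.000) km/h.
Velocity relative to ground = (-182.827, 176.554) + (25.920, 0.000) = (-156.907, 176.554) km/h.
Speed = |(-156.907, 176.554)| = 236.202 km/h.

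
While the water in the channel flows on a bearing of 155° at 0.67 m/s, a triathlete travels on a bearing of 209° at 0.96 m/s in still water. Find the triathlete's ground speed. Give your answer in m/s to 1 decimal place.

1.5 m/s

Taking east as x and north as y: velocity relative to the water = (-0.465, -0.840) m/s; the water relative to ground = (0.283, -0.607) m/s.
Velocity relative to ground = (-0.465, -0.840) + (0.283, -0.607) = (-0.182, -1.447) m/s.
Speed = |(-0.182, -1.447)| = 1.458 m/s.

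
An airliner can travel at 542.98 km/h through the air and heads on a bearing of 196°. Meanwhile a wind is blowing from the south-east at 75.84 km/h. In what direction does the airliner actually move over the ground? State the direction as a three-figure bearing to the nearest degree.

Taking east as x and north as y: velocity relative to the air = (-149.666, -521.946) km/h; the air relative to ground = (-53.627, 53.627) km/h.
Velocity relative to ground = (-149.666, -521.946) + (-53.627, 53.627) = (-203.293, -468.319) km/h.
Bearing = atan2(-203.29, -468.32) = 203.47° clockwise from north.

203°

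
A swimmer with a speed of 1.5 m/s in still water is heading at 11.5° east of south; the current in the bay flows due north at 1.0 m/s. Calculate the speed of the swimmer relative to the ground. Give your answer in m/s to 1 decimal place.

0.6 m/s

Taking east as x and north as y: velocity relative to the water = (0.299, -1.470) m/s; the water relative to ground = (0.000, 1.000) m/s.
Velocity relative to ground = (0.299, -1.470) + (0.000, 1.000) = (0.299, -0.470) m/s.
Speed = |(0.299, -0.470)| = 0.557 m/s.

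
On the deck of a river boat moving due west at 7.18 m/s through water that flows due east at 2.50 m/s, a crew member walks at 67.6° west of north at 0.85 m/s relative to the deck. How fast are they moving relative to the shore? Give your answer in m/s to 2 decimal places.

5.48 m/s

In east/north components (m/s): crew member relative to river boat = (-0.786, 0.324); river boat relative to water = (-7.180, 0.000); water relative to ground = (2.500, 0.000).
Sum = (-5.466, 0.324) m/s.
Speed = |(-5.466, 0.324)| = 5.475 m/s.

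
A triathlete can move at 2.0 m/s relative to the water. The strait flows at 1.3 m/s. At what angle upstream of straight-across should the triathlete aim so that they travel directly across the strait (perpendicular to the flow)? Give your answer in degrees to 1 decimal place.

To cancel the current, the upstream component of the triathlete's velocity must equal the flow: 2.0 sin θ = 1.3.
sin θ = 1.3 / 2.0 = 0.6500.
θ = arcsin(0.6500) = 40.542°.

40.5°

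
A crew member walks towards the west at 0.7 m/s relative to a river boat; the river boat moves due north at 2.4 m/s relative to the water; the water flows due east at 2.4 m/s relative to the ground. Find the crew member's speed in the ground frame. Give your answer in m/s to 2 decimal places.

2.94 m/s

In east/north components (m/s): crew member relative to river boat = (-0.700, 0.000); river boat relative to water = (0.000, 2.400); water relative to ground = (2.400, 0.000).
Sum = (1.700, 2.400) m/s.
Speed = |(1.700, 2.400)| = 2.941 m/s.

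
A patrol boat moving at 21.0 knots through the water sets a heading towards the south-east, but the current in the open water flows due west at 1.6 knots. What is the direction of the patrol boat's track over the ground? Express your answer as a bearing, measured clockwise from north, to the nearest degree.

Taking east as x and north as y: velocity relative to the water = (14.849, -14.849) knots; the water relative to ground = (-1.600, 0.000) knots.
Velocity relative to ground = (14.849, -14.849) + (-1.600, 0.000) = (13.249, -14.849) knots.
Bearing = atan2(13.25, -14.85) = 138.26° clockwise from north.

138°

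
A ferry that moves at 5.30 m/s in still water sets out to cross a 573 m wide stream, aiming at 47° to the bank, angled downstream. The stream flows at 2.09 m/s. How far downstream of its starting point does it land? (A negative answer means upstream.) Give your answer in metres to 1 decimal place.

Perpendicular speed = 3.876 m/s; crossing time = 573 / 3.876 = 147.826 s.
Net downstream speed = 5.705 m/s.
Drift = 5.705 × 147.826 = 843.288 m (downstream).

843.3 m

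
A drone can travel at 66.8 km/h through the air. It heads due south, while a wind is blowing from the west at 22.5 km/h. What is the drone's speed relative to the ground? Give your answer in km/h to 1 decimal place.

70.5 km/h

Taking east as x and north as y: velocity relative to the air = (0.000, -66.800) km/h; the air relative to ground = (22.500, 0.000) km/h.
Velocity relative to ground = (0.000, -66.800) + (22.500, 0.000) = (22.500, -66.800) km/h.
Speed = |(22.500, -66.800)| = 70.488 km/h.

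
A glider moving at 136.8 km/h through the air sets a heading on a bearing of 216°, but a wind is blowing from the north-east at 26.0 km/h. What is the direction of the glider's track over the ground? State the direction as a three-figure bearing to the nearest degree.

Taking east as x and north as y: velocity relative to the air = (-80.409, -110.674) km/h; the air relative to ground = (-18.385, -18.385) km/h.
Velocity relative to ground = (-80.409, -110.674) + (-18.385, -18.385) = (-98.794, -129.058) km/h.
Bearing = atan2(-98.79, -129.06) = 217.43° clockwise from north.

217°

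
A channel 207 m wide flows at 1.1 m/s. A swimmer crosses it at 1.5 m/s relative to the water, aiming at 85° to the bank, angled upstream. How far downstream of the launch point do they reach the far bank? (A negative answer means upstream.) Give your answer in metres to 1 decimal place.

134.3 m

Perpendicular speed = 1.494 m/s; crossing time = 207 / 1.494 = 138.527 s.
Net downstream speed = 0.969 m/s.
Drift = 0.969 × 138.527 = 134.270 m (downstream).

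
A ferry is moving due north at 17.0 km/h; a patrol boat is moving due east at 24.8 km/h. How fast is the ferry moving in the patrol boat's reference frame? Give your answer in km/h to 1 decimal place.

30.1 km/h

Taking east as x and north as y: ferry velocity = (0.000, 17.000) km/h; patrol boat velocity = (24.800, 0.000) km/h.
Velocity of ferry relative to patrol boat = (0.000, 17.000) − (24.800, 0.000) = (-24.800, 17.000) km/h.
Magnitude = |(-24.800, 17.000)| = 30.067 km/h.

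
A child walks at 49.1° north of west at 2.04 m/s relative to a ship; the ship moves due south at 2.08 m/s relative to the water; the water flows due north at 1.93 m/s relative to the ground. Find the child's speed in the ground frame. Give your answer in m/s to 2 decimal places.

1.93 m/s

In east/north components (m/s): child relative to ship = (-1.336, 1.542); ship relative to water = (0.000, -2.080); water relative to ground = (0.000, 1.930).
Sum = (-1.336, 1.392) m/s.
Speed = |(-1.336, 1.392)| = 1.929 m/s.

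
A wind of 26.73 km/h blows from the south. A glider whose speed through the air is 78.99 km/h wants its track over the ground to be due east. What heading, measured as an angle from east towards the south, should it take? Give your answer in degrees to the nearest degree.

The wind pushes perpendicular to the desired track; the heading must have a component into the wind equal to 26.73 km/h: 78.99 sin θ = 26.73.
sin θ = 0.3384, so θ = 19.779°.

20°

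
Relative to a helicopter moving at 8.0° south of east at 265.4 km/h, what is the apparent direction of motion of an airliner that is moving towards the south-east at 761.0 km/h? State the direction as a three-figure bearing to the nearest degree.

Taking east as x and north as y: airliner velocity = (538.108, -538.108) km/h; helicopter velocity = (262.817, -36.937) km/h.
Velocity of airliner relative to helicopter = (538.108, -538.108) − (262.817, -36.937) = (275.291, -501.172) km/h.
Bearing = atan2(275.29, -501.17) = 151.22° clockwise from north.

151°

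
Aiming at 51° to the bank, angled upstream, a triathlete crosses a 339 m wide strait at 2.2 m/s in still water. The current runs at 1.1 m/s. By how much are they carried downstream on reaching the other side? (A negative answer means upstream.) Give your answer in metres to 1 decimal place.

Perpendicular speed = 1.710 m/s; crossing time = 339 / 1.710 = 198.278 s.
Net downstream speed = -0.285 m/s.
Drift = -0.285 × 198.278 = -56.411 m (upstream).

-56.4 m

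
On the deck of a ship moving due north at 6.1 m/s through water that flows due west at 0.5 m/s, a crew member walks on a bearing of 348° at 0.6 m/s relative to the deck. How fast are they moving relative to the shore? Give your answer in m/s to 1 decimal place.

6.7 m/s

In east/north components (m/s): crew member relative to ship = (-0.125, 0.587); ship relative to water = (0.000, 6.100); water relative to ground = (-0.500, 0.000).
Sum = (-0.625, 6.687) m/s.
Speed = |(-0.625, 6.687)| = 6.716 m/s.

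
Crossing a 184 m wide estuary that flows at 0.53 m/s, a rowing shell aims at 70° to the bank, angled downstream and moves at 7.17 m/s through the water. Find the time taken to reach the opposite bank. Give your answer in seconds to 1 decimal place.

27.3 s

The component of the rowing shell's velocity perpendicular to the bank is 7.17 × sin 70° = 6.738 m/s.
The current is parallel to the bank, so it does not affect the crossing time.
Time = 184 / 6.738 = 27.309 s.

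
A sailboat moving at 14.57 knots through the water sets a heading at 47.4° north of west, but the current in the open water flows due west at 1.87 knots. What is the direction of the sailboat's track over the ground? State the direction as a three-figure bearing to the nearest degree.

Taking east as x and north as y: velocity relative to the water = (-9.862, 10.725) knots; the water relative to ground = (-1.870, 0.000) knots.
Velocity relative to ground = (-9.862, 10.725) + (-1.870, 0.000) = (-11.732, 10.725) knots.
Bearing = atan2(-11.73, 10.72) = 312.43° clockwise from north.

312°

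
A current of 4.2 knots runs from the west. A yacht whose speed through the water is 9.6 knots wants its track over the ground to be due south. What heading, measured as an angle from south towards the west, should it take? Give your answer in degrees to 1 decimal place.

The current pushes perpendicular to the desired track; the heading must have a component into the current equal to 4.2 knots: 9.6 sin θ = 4.2.
sin θ = 0.4375, so θ = 25.944°.

25.9°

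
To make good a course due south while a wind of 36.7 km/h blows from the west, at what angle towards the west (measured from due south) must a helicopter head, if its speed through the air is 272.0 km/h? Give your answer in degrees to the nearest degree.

8°

The wind pushes perpendicular to the desired track; the heading must have a component into the wind equal to 36.7 km/h: 272.0 sin θ = 36.7.
sin θ = 0.1349, so θ = 7.754°.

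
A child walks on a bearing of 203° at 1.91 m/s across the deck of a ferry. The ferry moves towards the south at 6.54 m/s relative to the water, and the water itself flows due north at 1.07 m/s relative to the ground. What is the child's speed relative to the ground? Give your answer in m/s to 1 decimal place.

7.3 m/s

In east/north components (m/s): child relative to ferry = (-0.746, -1.758); ferry relative to water = (0.000, -6.540); water relative to ground = (0.000, 1.070).
Sum = (-0.746, -7.228) m/s.
Speed = |(-0.746, -7.228)| = 7.267 m/s.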